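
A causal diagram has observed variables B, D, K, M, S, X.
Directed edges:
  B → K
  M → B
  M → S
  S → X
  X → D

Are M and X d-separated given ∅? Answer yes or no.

Bayes-Ball from M | ∅ reaches {B,D,K,S,X}.
X ∈ reach(M|∅) ⇒ M ⊥̸ X | ∅.

No — M and X are d-connected given ∅.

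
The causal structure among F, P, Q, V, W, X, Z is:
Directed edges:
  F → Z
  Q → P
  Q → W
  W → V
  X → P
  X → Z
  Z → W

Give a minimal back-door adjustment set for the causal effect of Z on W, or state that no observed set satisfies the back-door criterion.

Z→W: minimal back-door set ∅.

desc(Z)\{Z}={V,W}; candidates ⊆ {F,P,Q,X}.
∅: Z⊥W given ∅ in G with Z→· removed — back-door holds.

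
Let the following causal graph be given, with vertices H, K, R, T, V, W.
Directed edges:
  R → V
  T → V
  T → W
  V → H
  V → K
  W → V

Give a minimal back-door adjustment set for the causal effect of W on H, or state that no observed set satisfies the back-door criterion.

desc(W)\{W}={H,K,V}; candidates ⊆ {R,T}.
size 0: {}; under {} W still reaches {H,K,T,V} ∋ H.
{T}: W⊥H given {T} in G with W→· removed — back-door holds.

W→H: minimal back-door set {T}.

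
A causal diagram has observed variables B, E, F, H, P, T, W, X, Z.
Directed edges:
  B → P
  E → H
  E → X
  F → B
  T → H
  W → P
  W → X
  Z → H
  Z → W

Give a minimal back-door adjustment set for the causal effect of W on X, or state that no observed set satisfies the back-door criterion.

W→X: minimal back-door set ∅.

desc(W)\{W}={P,X}; candidates ⊆ {B,E,F,H,T,Z}.
∅: W⊥X given ∅ in G with W→· removed — back-door holds.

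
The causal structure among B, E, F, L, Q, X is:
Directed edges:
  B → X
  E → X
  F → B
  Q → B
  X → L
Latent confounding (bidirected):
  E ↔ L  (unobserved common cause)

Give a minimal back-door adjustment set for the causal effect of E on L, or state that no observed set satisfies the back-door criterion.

desc(E)\{E}={L,X}; candidates ⊆ {B,F,Q}.
E↔L: latent back-door arc(s) into E.
size 0: {}; under {} E still reaches {L} ∋ L.
size 1: {B}, {F}, {Q}; under {B} E still reaches {L} ∋ L.
size 2: {B,F}, {B,Q}, {F,Q}; under {B,F} E still reaches {L} ∋ L.
E↔L cannot be blocked by any observed set — no back-door set.

E→L: no observed back-door set.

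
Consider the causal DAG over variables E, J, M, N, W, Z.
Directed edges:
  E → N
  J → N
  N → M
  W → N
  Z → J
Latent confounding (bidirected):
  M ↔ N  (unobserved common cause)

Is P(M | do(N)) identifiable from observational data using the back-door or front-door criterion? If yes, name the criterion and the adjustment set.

desc(N)\{N}={M}; candidates ⊆ {E,J,W,Z}.
N↔M: latent back-door arc(s) into N.
size 0: {}; under {} N still reaches {E,J,M,W,Z} ∋ M.
size 1: {E}, {J}, {W} …(+1); under {E} N still reaches {J,M,W,Z} ∋ M.
size 2: {E,J}, {E,W}, {E,Z} …(+3); under {E,J} N still reaches {M,W} ∋ M.
N↔M cannot be blocked by any observed set — no back-door set.
No mediator lies on a directed N→…→M path.
Neither criterion identifies P(M|do(N)) in this graph.

P(M|do(N)): not identifiable (no BD/FD set).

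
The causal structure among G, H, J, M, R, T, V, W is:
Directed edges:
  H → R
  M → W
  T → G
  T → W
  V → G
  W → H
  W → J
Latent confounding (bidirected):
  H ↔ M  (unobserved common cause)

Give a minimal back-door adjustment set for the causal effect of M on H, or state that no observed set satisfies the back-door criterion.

desc(M)\{M}={H,J,R,W}; candidates ⊆ {G,T,V}.
M↔H: latent back-door arc(s) into M.
size 0: {}; under {} M still reaches {H,R} ∋ H.
size 1: {G}, {T}, {V}; under {G} M still reaches {H,R} ∋ H.
size 2: {G,T}, {G,V}, {T,V}; under {G,T} M still reaches {H,R} ∋ H.
M↔H cannot be blocked by any observed set — no back-door set.

M→H: no observed back-door set.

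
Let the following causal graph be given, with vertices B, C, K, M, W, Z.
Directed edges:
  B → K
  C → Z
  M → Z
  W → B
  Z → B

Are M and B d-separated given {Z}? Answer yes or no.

Yes — M ⊥ B | {Z}.

Bayes-Ball from M | {Z} reaches {C}.
B ∉ reach(M|{Z}) ⇒ M ⊥ B | {Z}.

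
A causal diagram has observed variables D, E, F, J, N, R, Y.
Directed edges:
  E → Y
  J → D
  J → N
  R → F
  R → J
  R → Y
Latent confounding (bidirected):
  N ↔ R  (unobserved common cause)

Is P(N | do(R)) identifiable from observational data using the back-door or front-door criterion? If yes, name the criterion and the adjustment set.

P(N|do(R)): frontdoor, adjust for {J}.

desc(R)\{R}={D,F,J,N,Y}; candidates ⊆ {E}.
R↔N: latent back-door arc(s) into R.
size 0: {}; under {} R still reaches {N} ∋ N.
size 1: {E}; under {E} R still reaches {N} ∋ N.
R↔N cannot be blocked by any observed set — no back-door set.
{J}: (i) intercepts every directed R→N path; (ii) no back-door R→{J}; (iii) {R} blocks every back-door {J}→N. Front-door holds.
P(N|do(R)) = Σ_{J} P(J|R) Σ_{R'} P(N|J,R')P(R').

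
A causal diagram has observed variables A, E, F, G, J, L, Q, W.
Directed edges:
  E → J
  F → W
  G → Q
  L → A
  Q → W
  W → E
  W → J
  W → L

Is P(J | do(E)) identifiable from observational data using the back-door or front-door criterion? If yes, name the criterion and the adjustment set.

P(J|do(E)): backdoor, adjust for {W}.

desc(E)\{E}={J}; candidates ⊆ {A,F,G,L,Q,W}.
size 0: {}; under {} E still reaches {A,F,G,J,L,Q,W} ∋ J.
{W}: E⊥J given {W} in G with E→· removed — back-door holds.
P(J|do(E)) = Σ_{W} P(J|E,W)·P(W).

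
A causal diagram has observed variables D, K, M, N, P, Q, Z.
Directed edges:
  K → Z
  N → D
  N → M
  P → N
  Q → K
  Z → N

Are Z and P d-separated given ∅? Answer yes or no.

Bayes-Ball from Z | ∅ reaches {D,K,M,N,Q}.
P ∉ reach(Z|∅) ⇒ Z ⊥ P | ∅.

Yes — Z ⊥ P | ∅.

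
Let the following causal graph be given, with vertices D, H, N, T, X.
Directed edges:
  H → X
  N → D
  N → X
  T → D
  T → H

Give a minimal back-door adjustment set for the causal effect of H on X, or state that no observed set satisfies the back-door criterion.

desc(H)\{H}={X}; candidates ⊆ {D,N,T}.
∅: H⊥X given ∅ in G with H→· removed — back-door holds.

H→X: minimal back-door set ∅.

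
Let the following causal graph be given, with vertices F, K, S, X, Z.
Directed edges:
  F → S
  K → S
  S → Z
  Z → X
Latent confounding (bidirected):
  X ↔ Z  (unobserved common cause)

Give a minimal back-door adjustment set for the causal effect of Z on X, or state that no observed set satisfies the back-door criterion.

desc(Z)\{Z}={X}; candidates ⊆ {F,K,S}.
Z↔X: latent back-door arc(s) into Z.
size 0: {}; under {} Z still reaches {F,K,S,X} ∋ X.
size 1: {F}, {K}, {S}; under {F} Z still reaches {K,S,X} ∋ X.
size 2: {F,K}, {F,S}, {K,S}; under {F,K} Z still reaches {S,X} ∋ X.
Z↔X cannot be blocked by any observed set — no back-door set.

Z→X: no observed back-door set.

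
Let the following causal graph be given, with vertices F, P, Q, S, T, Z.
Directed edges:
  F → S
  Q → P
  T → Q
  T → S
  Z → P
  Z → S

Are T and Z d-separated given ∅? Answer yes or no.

Yes — T ⊥ Z | ∅.

Bayes-Ball from T | ∅ reaches {P,Q,S}.
Z ∉ reach(T|∅) ⇒ T ⊥ Z | ∅.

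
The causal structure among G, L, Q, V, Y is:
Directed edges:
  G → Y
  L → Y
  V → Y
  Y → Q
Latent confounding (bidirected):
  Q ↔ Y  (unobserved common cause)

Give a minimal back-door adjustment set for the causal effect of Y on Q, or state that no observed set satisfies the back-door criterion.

Y→Q: no observed back-door set.

desc(Y)\{Y}={Q}; candidates ⊆ {G,L,V}.
Y↔Q: latent back-door arc(s) into Y.
size 0: {}; under {} Y still reaches {G,L,Q,V} ∋ Q.
size 1: {G}, {L}, {V}; under {G} Y still reaches {L,Q,V} ∋ Q.
size 2: {G,L}, {G,V}, {L,V}; under {G,L} Y still reaches {Q,V} ∋ Q.
Y↔Q cannot be blocked by any observed set — no back-door set.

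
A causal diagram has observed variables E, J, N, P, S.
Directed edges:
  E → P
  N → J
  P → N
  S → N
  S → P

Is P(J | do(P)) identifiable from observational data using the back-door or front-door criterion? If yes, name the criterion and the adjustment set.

P(J|do(P)): backdoor, adjust for {S}.

desc(P)\{P}={J,N}; candidates ⊆ {E,S}.
size 0: {}; under {} P still reaches {E,J,N,S} ∋ J.
{S}: P⊥J given {S} in G with P→· removed — back-door holds.
P(J|do(P)) = Σ_{S} P(J|P,S)·P(S).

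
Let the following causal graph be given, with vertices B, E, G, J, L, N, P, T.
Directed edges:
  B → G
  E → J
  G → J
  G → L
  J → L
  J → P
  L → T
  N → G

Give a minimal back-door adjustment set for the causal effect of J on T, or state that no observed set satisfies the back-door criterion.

J→T: minimal back-door set {G}.

desc(J)\{J}={L,P,T}; candidates ⊆ {B,E,G,N}.
size 0: {}; under {} J still reaches {B,E,G,L,N,T} ∋ T.
{G}: J⊥T given {G} in G with J→· removed — back-door holds.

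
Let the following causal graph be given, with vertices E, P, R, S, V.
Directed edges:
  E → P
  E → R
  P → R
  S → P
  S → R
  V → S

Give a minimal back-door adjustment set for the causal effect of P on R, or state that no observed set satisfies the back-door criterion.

desc(P)\{P}={R}; candidates ⊆ {E,S,V}.
size 0: {}; under {} P still reaches {E,R,S,V} ∋ R.
size 1: {E}, {S}, {V}; under {E} P still reaches {R,S,V} ∋ R.
{E,S}: P⊥R given {E,S} in G with P→· removed — back-door holds.

P→R: minimal back-door set {E, S}.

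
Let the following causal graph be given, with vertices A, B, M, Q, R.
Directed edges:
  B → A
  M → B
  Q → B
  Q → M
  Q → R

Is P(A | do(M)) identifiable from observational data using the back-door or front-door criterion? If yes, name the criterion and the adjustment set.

desc(M)\{M}={A,B}; candidates ⊆ {Q,R}.
size 0: {}; under {} M still reaches {A,B,Q,R} ∋ A.
{Q}: M⊥A given {Q} in G with M→· removed — back-door holds.
P(A|do(M)) = Σ_{Q} P(A|M,Q)·P(Q).

P(A|do(M)): backdoor, adjust for {Q}.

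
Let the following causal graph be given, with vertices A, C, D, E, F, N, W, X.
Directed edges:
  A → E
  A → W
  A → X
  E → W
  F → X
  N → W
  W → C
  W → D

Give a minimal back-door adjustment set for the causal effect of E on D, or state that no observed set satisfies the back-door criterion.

E→D: minimal back-door set {A}.

desc(E)\{E}={C,D,W}; candidates ⊆ {A,F,N,X}.
size 0: {}; under {} E still reaches {A,C,D,W,X} ∋ D.
{A}: E⊥D given {A} in G with E→· removed — back-door holds.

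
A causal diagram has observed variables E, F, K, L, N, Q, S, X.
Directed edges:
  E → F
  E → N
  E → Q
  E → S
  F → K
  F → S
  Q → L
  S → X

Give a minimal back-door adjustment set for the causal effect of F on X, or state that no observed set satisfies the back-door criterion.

F→X: minimal back-door set {E}.

desc(F)\{F}={K,S,X}; candidates ⊆ {E,L,N,Q}.
size 0: {}; under {} F still reaches {E,L,N,Q,S,X} ∋ X.
{E}: F⊥X given {E} in G with F→· removed — back-door holds.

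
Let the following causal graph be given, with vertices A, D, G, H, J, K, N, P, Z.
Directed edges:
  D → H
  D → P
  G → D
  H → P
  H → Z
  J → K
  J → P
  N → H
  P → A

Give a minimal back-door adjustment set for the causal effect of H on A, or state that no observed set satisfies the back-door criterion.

H→A: minimal back-door set {D}.

desc(H)\{H}={A,P,Z}; candidates ⊆ {D,G,J,K,N}.
size 0: {}; under {} H still reaches {A,D,G,N,P} ∋ A.
{D}: H⊥A given {D} in G with H→· removed — back-door holds.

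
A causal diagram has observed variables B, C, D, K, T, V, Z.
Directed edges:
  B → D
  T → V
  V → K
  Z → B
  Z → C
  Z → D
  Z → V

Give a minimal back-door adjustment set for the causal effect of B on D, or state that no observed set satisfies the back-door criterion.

B→D: minimal back-door set {Z}.

desc(B)\{B}={D}; candidates ⊆ {C,K,T,V,Z}.
size 0: {}; under {} B still reaches {C,D,K,V,Z} ∋ D.
{Z}: B⊥D given {Z} in G with B→· removed — back-door holds.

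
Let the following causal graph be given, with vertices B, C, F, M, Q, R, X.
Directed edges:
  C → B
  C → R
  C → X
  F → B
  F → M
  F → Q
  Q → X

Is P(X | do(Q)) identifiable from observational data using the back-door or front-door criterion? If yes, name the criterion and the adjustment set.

P(X|do(Q)): backdoor, adjust for ∅.

desc(Q)\{Q}={X}; candidates ⊆ {B,C,F,M,R}.
∅: Q⊥X given ∅ in G with Q→· removed — back-door holds.
P(X|do(Q)) = P(X|Q) — no adjustment needed.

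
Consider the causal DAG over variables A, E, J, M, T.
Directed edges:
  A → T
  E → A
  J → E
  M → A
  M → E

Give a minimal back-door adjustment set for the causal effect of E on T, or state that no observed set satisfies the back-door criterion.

desc(E)\{E}={A,T}; candidates ⊆ {J,M}.
size 0: {}; under {} E still reaches {A,J,M,T} ∋ T.
{M}: E⊥T given {M} in G with E→· removed — back-door holds.

E→T: minimal back-door set {M}.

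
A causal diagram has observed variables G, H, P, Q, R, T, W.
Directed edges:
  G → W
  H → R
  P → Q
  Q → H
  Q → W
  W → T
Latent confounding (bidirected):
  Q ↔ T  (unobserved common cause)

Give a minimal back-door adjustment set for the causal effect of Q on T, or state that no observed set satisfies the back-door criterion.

Q→T: no observed back-door set.

desc(Q)\{Q}={H,R,T,W}; candidates ⊆ {G,P}.
Q↔T: latent back-door arc(s) into Q.
size 0: {}; under {} Q still reaches {P,T} ∋ T.
size 1: {G}, {P}; under {G} Q still reaches {P,T} ∋ T.
size 2: {G,P}; under {G,P} Q still reaches {T} ∋ T.
Q↔T cannot be blocked by any observed set — no back-door set.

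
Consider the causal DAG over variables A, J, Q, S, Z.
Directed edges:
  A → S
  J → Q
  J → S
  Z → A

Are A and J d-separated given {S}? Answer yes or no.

Bayes-Ball from A | {S} reaches {J,Q,Z}.
J ∈ reach(A|{S}) ⇒ A ⊥̸ J | {S}.

No — A and J are d-connected given {S}.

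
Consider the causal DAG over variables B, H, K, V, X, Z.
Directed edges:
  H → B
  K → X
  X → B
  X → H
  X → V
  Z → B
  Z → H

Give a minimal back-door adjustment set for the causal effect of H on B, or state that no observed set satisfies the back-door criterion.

H→B: minimal back-door set {X, Z}.

desc(H)\{H}={B}; candidates ⊆ {K,V,X,Z}.
size 0: {}; under {} H still reaches {B,K,V,X,Z} ∋ B.
size 1: {K}, {V}, {X} …(+1); under {K} H still reaches {B,V,X,Z} ∋ B.
{X,Z}: H⊥B given {X,Z} in G with H→· removed — back-door holds.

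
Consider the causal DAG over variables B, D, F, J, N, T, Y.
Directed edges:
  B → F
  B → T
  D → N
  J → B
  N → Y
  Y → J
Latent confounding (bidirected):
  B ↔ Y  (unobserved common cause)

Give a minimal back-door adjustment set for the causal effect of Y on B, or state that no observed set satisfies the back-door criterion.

desc(Y)\{Y}={B,F,J,T}; candidates ⊆ {D,N}.
Y↔B: latent back-door arc(s) into Y.
size 0: {}; under {} Y still reaches {B,D,F,N,T} ∋ B.
size 1: {D}, {N}; under {D} Y still reaches {B,F,N,T} ∋ B.
size 2: {D,N}; under {D,N} Y still reaches {B,F,T} ∋ B.
Y↔B cannot be blocked by any observed set — no back-door set.

Y→B: no observed back-door set.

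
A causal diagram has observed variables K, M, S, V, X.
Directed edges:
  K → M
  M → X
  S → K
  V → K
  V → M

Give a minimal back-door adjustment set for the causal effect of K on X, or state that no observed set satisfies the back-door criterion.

desc(K)\{K}={M,X}; candidates ⊆ {S,V}.
size 0: {}; under {} K still reaches {M,S,V,X} ∋ X.
{V}: K⊥X given {V} in G with K→· removed — back-door holds.

K→X: minimal back-door set {V}.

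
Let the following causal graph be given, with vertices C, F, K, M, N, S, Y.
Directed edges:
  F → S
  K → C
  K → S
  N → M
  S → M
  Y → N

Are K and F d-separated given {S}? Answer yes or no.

No — K and F are d-connected given {S}.

Bayes-Ball from K | {S} reaches {C,F}.
F ∈ reach(K|{S}) ⇒ K ⊥̸ F | {S}.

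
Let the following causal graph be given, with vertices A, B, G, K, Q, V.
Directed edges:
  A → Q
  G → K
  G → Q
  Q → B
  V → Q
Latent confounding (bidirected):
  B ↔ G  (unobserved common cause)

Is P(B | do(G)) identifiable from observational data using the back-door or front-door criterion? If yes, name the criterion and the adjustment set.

P(B|do(G)): frontdoor, adjust for {Q}.

desc(G)\{G}={B,K,Q}; candidates ⊆ {A,V}.
G↔B: latent back-door arc(s) into G.
size 0: {}; under {} G still reaches {B} ∋ B.
size 1: {A}, {V}; under {A} G still reaches {B} ∋ B.
size 2: {A,V}; under {A,V} G still reaches {B} ∋ B.
G↔B cannot be blocked by any observed set — no back-door set.
{Q}: (i) intercepts every directed G→B path; (ii) no back-door G→{Q}; (iii) {G} blocks every back-door {Q}→B. Front-door holds.
P(B|do(G)) = Σ_{Q} P(Q|G) Σ_{G'} P(B|Q,G')P(G').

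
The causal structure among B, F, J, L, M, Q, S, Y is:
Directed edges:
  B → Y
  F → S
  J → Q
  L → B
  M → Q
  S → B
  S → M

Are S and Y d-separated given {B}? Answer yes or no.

Bayes-Ball from S | {B} reaches {F,L,M,Q}.
Y ∉ reach(S|{B}) ⇒ S ⊥ Y | {B}.

Yes — S ⊥ Y | {B}.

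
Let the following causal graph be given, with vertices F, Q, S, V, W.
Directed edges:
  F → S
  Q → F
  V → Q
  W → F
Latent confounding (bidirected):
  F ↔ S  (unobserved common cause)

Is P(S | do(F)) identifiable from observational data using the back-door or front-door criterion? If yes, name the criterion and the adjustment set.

P(S|do(F)): not identifiable (no BD/FD set).

desc(F)\{F}={S}; candidates ⊆ {Q,V,W}.
F↔S: latent back-door arc(s) into F.
size 0: {}; under {} F still reaches {Q,S,V,W} ∋ S.
size 1: {Q}, {V}, {W}; under {Q} F still reaches {S,W} ∋ S.
size 2: {Q,V}, {Q,W}, {V,W}; under {Q,V} F still reaches {S,W} ∋ S.
F↔S cannot be blocked by any observed set — no back-door set.
No mediator lies on a directed F→…→S path.
Neither criterion identifies P(S|do(F)) in this graph.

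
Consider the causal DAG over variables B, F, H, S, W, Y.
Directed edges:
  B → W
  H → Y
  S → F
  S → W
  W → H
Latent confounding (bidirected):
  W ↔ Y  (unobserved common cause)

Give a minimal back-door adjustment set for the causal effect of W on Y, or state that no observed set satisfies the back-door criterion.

W→Y: no observed back-door set.

desc(W)\{W}={H,Y}; candidates ⊆ {B,F,S}.
W↔Y: latent back-door arc(s) into W.
size 0: {}; under {} W still reaches {B,F,S,Y} ∋ Y.
size 1: {B}, {F}, {S}; under {B} W still reaches {F,S,Y} ∋ Y.
size 2: {B,F}, {B,S}, {F,S}; under {B,F} W still reaches {S,Y} ∋ Y.
W↔Y cannot be blocked by any observed set — no back-door set.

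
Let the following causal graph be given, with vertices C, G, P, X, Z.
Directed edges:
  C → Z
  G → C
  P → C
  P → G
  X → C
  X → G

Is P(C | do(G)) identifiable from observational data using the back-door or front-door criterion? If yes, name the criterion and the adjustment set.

P(C|do(G)): backdoor, adjust for {P, X}.

desc(G)\{G}={C,Z}; candidates ⊆ {P,X}.
size 0: {}; under {} G still reaches {C,P,X,Z} ∋ C.
size 1: {P}, {X}; under {P} G still reaches {C,X,Z} ∋ C.
{P,X}: G⊥C given {P,X} in G with G→· removed — back-door holds.
P(C|do(G)) = Σ_{P,X} P(C|G,P,X)·P(P,X).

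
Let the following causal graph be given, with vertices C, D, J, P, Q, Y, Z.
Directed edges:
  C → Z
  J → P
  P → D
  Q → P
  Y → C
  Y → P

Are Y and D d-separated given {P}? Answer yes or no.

Bayes-Ball from Y | {P} reaches {C,J,Q,Z}.
D ∉ reach(Y|{P}) ⇒ Y ⊥ D | {P}.

Yes — Y ⊥ D | {P}.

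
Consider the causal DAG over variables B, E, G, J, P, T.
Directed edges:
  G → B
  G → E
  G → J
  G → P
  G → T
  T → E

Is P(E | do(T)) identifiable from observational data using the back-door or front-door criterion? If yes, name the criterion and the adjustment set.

P(E|do(T)): backdoor, adjust for {G}.

desc(T)\{T}={E}; candidates ⊆ {B,G,J,P}.
size 0: {}; under {} T still reaches {B,E,G,J,P} ∋ E.
{G}: T⊥E given {G} in G with T→· removed — back-door holds.
P(E|do(T)) = Σ_{G} P(E|T,G)·P(G).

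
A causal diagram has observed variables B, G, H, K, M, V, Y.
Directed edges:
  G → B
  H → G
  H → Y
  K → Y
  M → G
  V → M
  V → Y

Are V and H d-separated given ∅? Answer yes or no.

Yes — V ⊥ H | ∅.

Bayes-Ball from V | ∅ reaches {B,G,M,Y}.
H ∉ reach(V|∅) ⇒ V ⊥ H | ∅.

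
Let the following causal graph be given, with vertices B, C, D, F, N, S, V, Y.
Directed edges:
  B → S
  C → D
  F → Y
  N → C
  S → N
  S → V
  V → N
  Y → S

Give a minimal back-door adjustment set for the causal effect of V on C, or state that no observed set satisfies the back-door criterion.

desc(V)\{V}={C,D,N}; candidates ⊆ {B,F,S,Y}.
size 0: {}; under {} V still reaches {B,C,D,F,N,S,Y} ∋ C.
{S}: V⊥C given {S} in G with V→· removed — back-door holds.

V→C: minimal back-door set {S}.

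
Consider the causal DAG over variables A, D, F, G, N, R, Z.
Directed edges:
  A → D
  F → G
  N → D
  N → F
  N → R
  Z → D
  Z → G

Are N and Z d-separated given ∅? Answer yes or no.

Bayes-Ball from N | ∅ reaches {D,F,G,R}.
Z ∉ reach(N|∅) ⇒ N ⊥ Z | ∅.

Yes — N ⊥ Z | ∅.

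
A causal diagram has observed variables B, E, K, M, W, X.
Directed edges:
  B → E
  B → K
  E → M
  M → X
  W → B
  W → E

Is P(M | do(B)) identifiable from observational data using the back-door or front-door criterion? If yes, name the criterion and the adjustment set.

desc(B)\{B}={E,K,M,X}; candidates ⊆ {W}.
size 0: {}; under {} B still reaches {E,M,W,X} ∋ M.
{W}: B⊥M given {W} in G with B→· removed — back-door holds.
P(M|do(B)) = Σ_{W} P(M|B,W)·P(W).

P(M|do(B)): backdoor, adjust for {W}.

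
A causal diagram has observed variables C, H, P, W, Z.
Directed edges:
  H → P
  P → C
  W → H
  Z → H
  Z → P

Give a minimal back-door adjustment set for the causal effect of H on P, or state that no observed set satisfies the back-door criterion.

desc(H)\{H}={C,P}; candidates ⊆ {W,Z}.
size 0: {}; under {} H still reaches {C,P,W,Z} ∋ P.
{Z}: H⊥P given {Z} in G with H→· removed — back-door holds.

H→P: minimal back-door set {Z}.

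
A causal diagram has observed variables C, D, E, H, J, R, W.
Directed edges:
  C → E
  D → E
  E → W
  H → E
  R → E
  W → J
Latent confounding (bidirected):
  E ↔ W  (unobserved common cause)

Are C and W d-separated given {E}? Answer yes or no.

No — C and W are d-connected given {E}.

Bayes-Ball from C | {E} reaches {D,H,J,R,W}.
W ∈ reach(C|{E}) ⇒ C ⊥̸ W | {E}.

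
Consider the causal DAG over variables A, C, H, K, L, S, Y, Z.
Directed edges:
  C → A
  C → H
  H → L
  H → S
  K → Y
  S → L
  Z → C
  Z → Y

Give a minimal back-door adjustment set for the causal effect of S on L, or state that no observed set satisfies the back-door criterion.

desc(S)\{S}={L}; candidates ⊆ {A,C,H,K,Y,Z}.
size 0: {}; under {} S still reaches {A,C,H,L,Y,Z} ∋ L.
{H}: S⊥L given {H} in G with S→· removed — back-door holds.

S→L: minimal back-door set {H}.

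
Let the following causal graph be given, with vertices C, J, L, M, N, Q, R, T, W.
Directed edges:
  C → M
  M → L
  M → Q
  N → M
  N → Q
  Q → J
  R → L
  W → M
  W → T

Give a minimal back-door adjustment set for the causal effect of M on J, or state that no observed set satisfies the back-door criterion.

desc(M)\{M}={J,L,Q}; candidates ⊆ {C,N,R,T,W}.
size 0: {}; under {} M still reaches {C,J,N,Q,T,W} ∋ J.
{N}: M⊥J given {N} in G with M→· removed — back-door holds.

M→J: minimal back-door set {N}.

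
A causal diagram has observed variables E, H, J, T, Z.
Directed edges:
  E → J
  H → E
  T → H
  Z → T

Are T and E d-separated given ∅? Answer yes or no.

No — T and E are d-connected given ∅.

Bayes-Ball from T | ∅ reaches {E,H,J,Z}.
E ∈ reach(T|∅) ⇒ T ⊥̸ E | ∅.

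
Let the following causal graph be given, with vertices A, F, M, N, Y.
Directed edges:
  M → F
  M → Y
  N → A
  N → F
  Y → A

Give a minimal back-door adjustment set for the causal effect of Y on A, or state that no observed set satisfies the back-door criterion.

desc(Y)\{Y}={A}; candidates ⊆ {F,M,N}.
∅: Y⊥A given ∅ in G with Y→· removed — back-door holds.

Y→A: minimal back-door set ∅.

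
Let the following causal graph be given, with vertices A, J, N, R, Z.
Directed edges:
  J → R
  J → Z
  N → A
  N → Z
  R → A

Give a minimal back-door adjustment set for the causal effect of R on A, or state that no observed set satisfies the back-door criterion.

R→A: minimal back-door set ∅.

desc(R)\{R}={A}; candidates ⊆ {J,N,Z}.
∅: R⊥A given ∅ in G with R→· removed — back-door holds.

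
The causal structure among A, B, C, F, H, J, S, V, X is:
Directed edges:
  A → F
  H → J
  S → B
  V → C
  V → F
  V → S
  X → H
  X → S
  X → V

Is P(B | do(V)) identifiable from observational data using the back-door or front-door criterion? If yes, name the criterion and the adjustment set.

P(B|do(V)): backdoor, adjust for {X}.

desc(V)\{V}={B,C,F,S}; candidates ⊆ {A,H,J,X}.
size 0: {}; under {} V still reaches {B,H,J,S,X} ∋ B.
{X}: V⊥B given {X} in G with V→· removed — back-door holds.
P(B|do(V)) = Σ_{X} P(B|V,X)·P(X).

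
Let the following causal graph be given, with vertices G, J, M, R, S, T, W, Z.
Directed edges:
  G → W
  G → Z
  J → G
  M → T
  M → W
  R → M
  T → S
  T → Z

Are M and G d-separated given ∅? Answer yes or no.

Yes — M ⊥ G | ∅.

Bayes-Ball from M | ∅ reaches {R,S,T,W,Z}.
G ∉ reach(M|∅) ⇒ M ⊥ G | ∅.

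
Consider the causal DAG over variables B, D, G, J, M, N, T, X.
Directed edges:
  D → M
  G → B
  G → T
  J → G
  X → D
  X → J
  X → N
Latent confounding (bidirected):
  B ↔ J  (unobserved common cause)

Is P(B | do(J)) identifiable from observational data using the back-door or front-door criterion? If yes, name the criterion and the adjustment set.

P(B|do(J)): frontdoor, adjust for {G}.

desc(J)\{J}={B,G,T}; candidates ⊆ {D,M,N,X}.
J↔B: latent back-door arc(s) into J.
size 0: {}; under {} J still reaches {B,D,M,N,X} ∋ B.
size 1: {D}, {M}, {N} …(+1); under {D} J still reaches {B,N,X} ∋ B.
size 2: {D,M}, {D,N}, {D,X} …(+3); under {D,M} J still reaches {B,N,X} ∋ B.
J↔B cannot be blocked by any observed set — no back-door set.
{G}: (i) intercepts every directed J→B path; (ii) no back-door J→{G}; (iii) {J} blocks every back-door {G}→B. Front-door holds.
P(B|do(J)) = Σ_{G} P(G|J) Σ_{J'} P(B|G,J')P(J').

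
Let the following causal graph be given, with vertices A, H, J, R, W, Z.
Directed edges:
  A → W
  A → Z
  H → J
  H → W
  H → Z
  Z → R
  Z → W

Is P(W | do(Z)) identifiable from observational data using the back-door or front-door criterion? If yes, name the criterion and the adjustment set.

P(W|do(Z)): backdoor, adjust for {A, H}.

desc(Z)\{Z}={R,W}; candidates ⊆ {A,H,J}.
size 0: {}; under {} Z still reaches {A,H,J,W} ∋ W.
size 1: {A}, {H}, {J}; under {A} Z still reaches {H,J,W} ∋ W.
{A,H}: Z⊥W given {A,H} in G with Z→· removed — back-door holds.
P(W|do(Z)) = Σ_{A,H} P(W|Z,A,H)·P(A,H).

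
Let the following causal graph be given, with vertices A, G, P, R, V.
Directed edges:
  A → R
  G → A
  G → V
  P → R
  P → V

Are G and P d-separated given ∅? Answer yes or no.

Bayes-Ball from G | ∅ reaches {A,R,V}.
P ∉ reach(G|∅) ⇒ G ⊥ P | ∅.

Yes — G ⊥ P | ∅.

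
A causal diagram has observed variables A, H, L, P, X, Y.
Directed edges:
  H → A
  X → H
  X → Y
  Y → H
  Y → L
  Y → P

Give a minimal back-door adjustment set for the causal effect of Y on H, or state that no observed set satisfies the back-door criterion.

desc(Y)\{Y}={A,H,L,P}; candidates ⊆ {X}.
size 0: {}; under {} Y still reaches {A,H,X} ∋ H.
{X}: Y⊥H given {X} in G with Y→· removed — back-door holds.

Y→H: minimal back-door set {X}.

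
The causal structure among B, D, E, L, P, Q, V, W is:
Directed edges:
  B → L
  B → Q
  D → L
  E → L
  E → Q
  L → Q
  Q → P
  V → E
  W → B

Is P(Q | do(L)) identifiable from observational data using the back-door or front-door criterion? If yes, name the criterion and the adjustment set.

desc(L)\{L}={P,Q}; candidates ⊆ {B,D,E,V,W}.
size 0: {}; under {} L still reaches {B,D,E,P,Q,V,W} ∋ Q.
size 1: {B}, {D}, {E} …(+2); under {B} L still reaches {D,E,P,Q,V} ∋ Q.
{B,E}: L⊥Q given {B,E} in G with L→· removed — back-door holds.
P(Q|do(L)) = Σ_{B,E} P(Q|L,B,E)·P(B,E).

P(Q|do(L)): backdoor, adjust for {B, E}.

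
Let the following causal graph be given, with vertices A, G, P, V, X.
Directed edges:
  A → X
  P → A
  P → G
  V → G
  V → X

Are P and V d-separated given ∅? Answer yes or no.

Yes — P ⊥ V | ∅.

Bayes-Ball from P | ∅ reaches {A,G,X}.
V ∉ reach(P|∅) ⇒ P ⊥ V | ∅.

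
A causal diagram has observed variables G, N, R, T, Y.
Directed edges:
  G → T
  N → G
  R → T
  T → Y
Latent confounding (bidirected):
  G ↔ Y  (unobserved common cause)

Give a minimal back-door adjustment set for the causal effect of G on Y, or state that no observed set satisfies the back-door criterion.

desc(G)\{G}={T,Y}; candidates ⊆ {N,R}.
G↔Y: latent back-door arc(s) into G.
size 0: {}; under {} G still reaches {N,Y} ∋ Y.
size 1: {N}, {R}; under {N} G still reaches {Y} ∋ Y.
size 2: {N,R}; under {N,R} G still reaches {Y} ∋ Y.
G↔Y cannot be blocked by any observed set — no back-door set.

G→Y: no observed back-door set.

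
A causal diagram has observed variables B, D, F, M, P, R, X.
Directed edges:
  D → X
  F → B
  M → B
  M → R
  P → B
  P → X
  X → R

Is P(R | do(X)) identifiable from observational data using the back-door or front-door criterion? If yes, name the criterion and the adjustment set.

P(R|do(X)): backdoor, adjust for ∅.

desc(X)\{X}={R}; candidates ⊆ {B,D,F,M,P}.
∅: X⊥R given ∅ in G with X→· removed — back-door holds.
P(R|do(X)) = P(R|X) — no adjustment needed.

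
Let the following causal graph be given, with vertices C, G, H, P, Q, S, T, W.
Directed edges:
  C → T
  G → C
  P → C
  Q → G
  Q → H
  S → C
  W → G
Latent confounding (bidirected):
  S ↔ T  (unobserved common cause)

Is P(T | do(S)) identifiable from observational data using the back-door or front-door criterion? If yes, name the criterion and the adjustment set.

P(T|do(S)): frontdoor, adjust for {C}.

desc(S)\{S}={C,T}; candidates ⊆ {G,H,P,Q,W}.
S↔T: latent back-door arc(s) into S.
size 0: {}; under {} S still reaches {T} ∋ T.
size 1: {G}, {H}, {P} …(+2); under {G} S still reaches {T} ∋ T.
size 2: {G,H}, {G,P}, {G,Q} …(+7); under {G,H} S still reaches {T} ∋ T.
S↔T cannot be blocked by any observed set — no back-door set.
{C}: (i) intercepts every directed S→T path; (ii) no back-door S→{C}; (iii) {S} blocks every back-door {C}→T. Front-door holds.
P(T|do(S)) = Σ_{C} P(C|S) Σ_{S'} P(T|C,S')P(S').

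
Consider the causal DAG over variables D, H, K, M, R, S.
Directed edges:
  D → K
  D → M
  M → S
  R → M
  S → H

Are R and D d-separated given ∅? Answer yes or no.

Yes — R ⊥ D | ∅.

Bayes-Ball from R | ∅ reaches {H,M,S}.
D ∉ reach(R|∅) ⇒ R ⊥ D | ∅.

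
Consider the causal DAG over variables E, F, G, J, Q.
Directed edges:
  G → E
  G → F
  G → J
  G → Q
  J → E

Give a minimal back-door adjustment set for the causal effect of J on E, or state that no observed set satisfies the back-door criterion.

J→E: minimal back-door set {G}.

desc(J)\{J}={E}; candidates ⊆ {F,G,Q}.
size 0: {}; under {} J still reaches {E,F,G,Q} ∋ E.
{G}: J⊥E given {G} in G with J→· removed — back-door holds.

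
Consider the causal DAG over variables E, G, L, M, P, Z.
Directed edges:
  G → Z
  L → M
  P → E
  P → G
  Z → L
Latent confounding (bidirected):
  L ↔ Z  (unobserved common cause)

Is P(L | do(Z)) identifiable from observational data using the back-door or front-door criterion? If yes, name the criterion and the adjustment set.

desc(Z)\{Z}={L,M}; candidates ⊆ {E,G,P}.
Z↔L: latent back-door arc(s) into Z.
size 0: {}; under {} Z still reaches {E,G,L,M,P} ∋ L.
size 1: {E}, {G}, {P}; under {E} Z still reaches {G,L,M,P} ∋ L.
size 2: {E,G}, {E,P}, {G,P}; under {E,G} Z still reaches {L,M} ∋ L.
Z↔L cannot be blocked by any observed set — no back-door set.
No mediator lies on a directed Z→…→L path.
Neither criterion identifies P(L|do(Z)) in this graph.

P(L|do(Z)): not identifiable (no BD/FD set).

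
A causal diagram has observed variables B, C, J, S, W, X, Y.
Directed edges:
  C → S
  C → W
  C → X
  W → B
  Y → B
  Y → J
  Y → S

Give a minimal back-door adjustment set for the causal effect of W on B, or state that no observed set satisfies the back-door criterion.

W→B: minimal back-door set ∅.

desc(W)\{W}={B}; candidates ⊆ {C,J,S,X,Y}.
∅: W⊥B given ∅ in G with W→· removed — back-door holds.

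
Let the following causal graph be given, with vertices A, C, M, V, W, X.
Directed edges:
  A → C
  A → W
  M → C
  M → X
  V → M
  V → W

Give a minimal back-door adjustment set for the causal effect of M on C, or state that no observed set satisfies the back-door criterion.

desc(M)\{M}={C,X}; candidates ⊆ {A,V,W}.
∅: M⊥C given ∅ in G with M→· removed — back-door holds.

M→C: minimal back-door set ∅.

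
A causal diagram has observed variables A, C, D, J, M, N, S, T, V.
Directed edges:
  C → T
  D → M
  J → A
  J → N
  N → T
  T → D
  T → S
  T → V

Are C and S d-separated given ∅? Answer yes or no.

No — C and S are d-connected given ∅.

Bayes-Ball from C | ∅ reaches {D,M,S,T,V}.
S ∈ reach(C|∅) ⇒ C ⊥̸ S | ∅.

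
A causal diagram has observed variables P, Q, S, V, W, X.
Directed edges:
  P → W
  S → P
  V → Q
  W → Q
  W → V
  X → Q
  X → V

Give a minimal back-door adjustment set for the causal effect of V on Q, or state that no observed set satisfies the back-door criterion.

desc(V)\{V}={Q}; candidates ⊆ {P,S,W,X}.
size 0: {}; under {} V still reaches {P,Q,S,W,X} ∋ Q.
size 1: {P}, {S}, {W} …(+1); under {P} V still reaches {Q,W,X} ∋ Q.
{W,X}: V⊥Q given {W,X} in G with V→· removed — back-door holds.

V→Q: minimal back-door set {W, X}.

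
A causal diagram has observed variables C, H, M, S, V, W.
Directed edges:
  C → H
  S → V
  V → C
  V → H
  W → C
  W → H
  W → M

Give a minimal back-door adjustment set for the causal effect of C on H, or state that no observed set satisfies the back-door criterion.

C→H: minimal back-door set {V, W}.

desc(C)\{C}={H}; candidates ⊆ {M,S,V,W}.
size 0: {}; under {} C still reaches {H,M,S,V,W} ∋ H.
size 1: {M}, {S}, {V} …(+1); under {M} C still reaches {H,S,V,W} ∋ H.
{V,W}: C⊥H given {V,W} in G with C→· removed — back-door holds.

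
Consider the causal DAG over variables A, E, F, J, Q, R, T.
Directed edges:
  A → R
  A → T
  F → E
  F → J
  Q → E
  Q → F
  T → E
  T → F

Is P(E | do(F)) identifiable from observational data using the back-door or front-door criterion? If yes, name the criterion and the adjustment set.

desc(F)\{F}={E,J}; candidates ⊆ {A,Q,R,T}.
size 0: {}; under {} F still reaches {A,E,Q,R,T} ∋ E.
size 1: {A}, {Q}, {R} …(+1); under {A} F still reaches {E,Q,T} ∋ E.
{Q,T}: F⊥E given {Q,T} in G with F→· removed — back-door holds.
P(E|do(F)) = Σ_{Q,T} P(E|F,Q,T)·P(Q,T).

P(E|do(F)): backdoor, adjust for {Q, T}.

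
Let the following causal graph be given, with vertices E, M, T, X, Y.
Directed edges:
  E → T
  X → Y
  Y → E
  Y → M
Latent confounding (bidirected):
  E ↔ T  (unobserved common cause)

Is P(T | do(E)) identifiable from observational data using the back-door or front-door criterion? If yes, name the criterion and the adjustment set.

P(T|do(E)): not identifiable (no BD/FD set).

desc(E)\{E}={T}; candidates ⊆ {M,X,Y}.
E↔T: latent back-door arc(s) into E.
size 0: {}; under {} E still reaches {M,T,X,Y} ∋ T.
size 1: {M}, {X}, {Y}; under {M} E still reaches {T,X,Y} ∋ T.
size 2: {M,X}, {M,Y}, {X,Y}; under {M,X} E still reaches {T,Y} ∋ T.
E↔T cannot be blocked by any observed set — no back-door set.
No mediator lies on a directed E→…→T path.
Neither criterion identifies P(T|do(E)) in this graph.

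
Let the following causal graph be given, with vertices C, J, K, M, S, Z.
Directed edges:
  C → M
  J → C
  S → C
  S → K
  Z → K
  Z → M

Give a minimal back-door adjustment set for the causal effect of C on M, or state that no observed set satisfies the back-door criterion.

C→M: minimal back-door set ∅.

desc(C)\{C}={M}; candidates ⊆ {J,K,S,Z}.
∅: C⊥M given ∅ in G with C→· removed — back-door holds.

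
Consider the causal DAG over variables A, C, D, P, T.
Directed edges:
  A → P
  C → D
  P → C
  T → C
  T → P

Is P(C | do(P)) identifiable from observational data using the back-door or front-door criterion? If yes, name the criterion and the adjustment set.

desc(P)\{P}={C,D}; candidates ⊆ {A,T}.
size 0: {}; under {} P still reaches {A,C,D,T} ∋ C.
{T}: P⊥C given {T} in G with P→· removed — back-door holds.
P(C|do(P)) = Σ_{T} P(C|P,T)·P(T).

P(C|do(P)): backdoor, adjust for {T}.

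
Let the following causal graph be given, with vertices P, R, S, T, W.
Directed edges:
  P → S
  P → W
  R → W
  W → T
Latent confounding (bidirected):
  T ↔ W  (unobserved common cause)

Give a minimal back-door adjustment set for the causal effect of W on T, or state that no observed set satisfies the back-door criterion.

W→T: no observed back-door set.

desc(W)\{W}={T}; candidates ⊆ {P,R,S}.
W↔T: latent back-door arc(s) into W.
size 0: {}; under {} W still reaches {P,R,S,T} ∋ T.
size 1: {P}, {R}, {S}; under {P} W still reaches {R,T} ∋ T.
size 2: {P,R}, {P,S}, {R,S}; under {P,R} W still reaches {T} ∋ T.
W↔T cannot be blocked by any observed set — no back-door set.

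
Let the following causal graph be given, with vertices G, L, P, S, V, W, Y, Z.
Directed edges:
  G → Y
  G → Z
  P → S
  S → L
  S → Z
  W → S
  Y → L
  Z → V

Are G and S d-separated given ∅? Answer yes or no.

Bayes-Ball from G | ∅ reaches {L,V,Y,Z}.
S ∉ reach(G|∅) ⇒ G ⊥ S | ∅.

Yes — G ⊥ S | ∅.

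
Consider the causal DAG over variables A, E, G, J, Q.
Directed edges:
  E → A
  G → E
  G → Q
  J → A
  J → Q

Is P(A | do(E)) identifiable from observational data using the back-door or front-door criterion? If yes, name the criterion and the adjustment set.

P(A|do(E)): backdoor, adjust for ∅.

desc(E)\{E}={A}; candidates ⊆ {G,J,Q}.
∅: E⊥A given ∅ in G with E→· removed — back-door holds.
P(A|do(E)) = P(A|E) — no adjustment needed.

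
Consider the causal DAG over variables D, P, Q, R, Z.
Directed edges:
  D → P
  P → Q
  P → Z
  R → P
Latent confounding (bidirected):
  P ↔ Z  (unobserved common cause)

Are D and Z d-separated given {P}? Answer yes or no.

Bayes-Ball from D | {P} reaches {R,Z}.
Z ∈ reach(D|{P}) ⇒ D ⊥̸ Z | {P}.

No — D and Z are d-connected given {P}.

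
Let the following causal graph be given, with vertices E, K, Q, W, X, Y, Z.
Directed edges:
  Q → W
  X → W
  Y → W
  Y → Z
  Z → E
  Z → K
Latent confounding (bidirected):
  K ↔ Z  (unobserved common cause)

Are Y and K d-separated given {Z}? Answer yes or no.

No — Y and K are d-connected given {Z}.

Bayes-Ball from Y | {Z} reaches {K,W}.
K ∈ reach(Y|{Z}) ⇒ Y ⊥̸ K | {Z}.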